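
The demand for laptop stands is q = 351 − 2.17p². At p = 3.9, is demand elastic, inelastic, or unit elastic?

inelastic

At p = 3.9, q = 317.9943.
dq/dp = −2·2.17·p = −16.926.
Point elasticity E = (dq/dp)·(p/q) = -16.926 × 3.9/317.9943 ≈ -0.208.
|E| ≈ 0.208 < 1, so demand is inelastic.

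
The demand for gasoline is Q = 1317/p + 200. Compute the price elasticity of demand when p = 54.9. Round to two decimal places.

At p = 54.9, Q = 223.9891.
dQ/dp = −1317/p² = −0.437.
Point elasticity E = (dQ/dp)·(p/Q) = -0.437 × 54.9/223.9891 ≈ -0.11.
|E| < 1, so demand is inelastic at this price.

-0.11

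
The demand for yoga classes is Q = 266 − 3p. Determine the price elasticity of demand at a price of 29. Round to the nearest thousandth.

-0.486

At p = 29, Q = 179.
dQ/dp = −3.
Point elasticity E = (dQ/dp)·(p/Q) = -3 × 29/179 ≈ -0.486.
|E| < 1, so demand is inelastic at this price.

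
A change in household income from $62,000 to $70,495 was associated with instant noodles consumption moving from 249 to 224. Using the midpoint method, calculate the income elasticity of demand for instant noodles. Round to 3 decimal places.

-0.824

%ΔQ = (224 − 249)/[(249+224)/2] = -25/236.5 ≈ -0.1057.
%ΔI = (70,495 − 62,000)/[(62,000+70,495)/2] = 8495/66247.5 ≈ 0.1282.
E_I = %ΔQ/%ΔI ≈ -0.824.
E_I < 0: inferior good.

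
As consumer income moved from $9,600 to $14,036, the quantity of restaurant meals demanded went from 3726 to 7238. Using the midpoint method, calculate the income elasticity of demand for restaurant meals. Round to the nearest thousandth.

%ΔQ = (7238 − 3726)/[(3726+7238)/2] = 3512/5482 ≈ 0.6406.
%ΔI = (14,036 − 9,600)/[(9,600+14,036)/2] = 4436/11818 ≈ 0.3754.
E_I = %ΔQ/%ΔI ≈ 1.707.
E_I > 1: normal good (luxury).

1.707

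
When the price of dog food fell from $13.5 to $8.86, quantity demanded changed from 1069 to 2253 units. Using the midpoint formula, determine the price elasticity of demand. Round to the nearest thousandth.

%ΔQ = (2253 − 1069)/[(1069 + 2253)/2] = 1184/1661 ≈ 0.7128.
%Δp = (8.86 − 13.5)/[(13.5 + 8.86)/2] = -4.64/11.18 ≈ -0.4150.
Arc elasticity E = %ΔQ/%Δp ≈ 0.7128/-0.4150 ≈ -1.718.
|E| > 1: demand is elastic over this range.

-1.718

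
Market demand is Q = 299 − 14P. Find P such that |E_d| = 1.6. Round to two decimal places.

13.14

Set −bP/(a − bP) = −1.6 ⇒ bP = 1.6(a − bP) ⇒ bP(1+1.6) = 1.6·a.
P = 1.6·299/(14·2.6) ≈ 13.14.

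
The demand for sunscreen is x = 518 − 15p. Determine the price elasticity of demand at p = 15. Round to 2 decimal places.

-0.77

At p = 15, x = 293.
dx/dp = −15.
Point elasticity E = (dx/dp)·(p/x) = -15 × 15/293 ≈ -0.77.
|E| < 1, so demand is inelastic at this price.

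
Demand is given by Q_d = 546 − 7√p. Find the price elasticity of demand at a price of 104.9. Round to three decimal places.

-0.076

At p = 104.9, Q_d = 474.3055.
dQ_d/dp = −7/(2√p) = −7/(2·10.2421).
Point elasticity E = (dQ_d/dp)·(p/Q_d) = -0.3417 × 104.9/474.3055 ≈ -0.076.
|E| < 1, so demand is inelastic at this price.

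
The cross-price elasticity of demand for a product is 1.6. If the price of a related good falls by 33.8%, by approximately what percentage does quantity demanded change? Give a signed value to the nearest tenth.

%ΔQ ≈ E × %ΔP_y = (1.6) × (-33.8%) ≈ -54.1%.

-54.1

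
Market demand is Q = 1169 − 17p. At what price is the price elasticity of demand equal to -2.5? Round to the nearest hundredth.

Set −bp/(a − bp) = −2.5 ⇒ bp = 2.5(a − bp) ⇒ bp(1+2.5) = 2.5·a.
p = 2.5·1169/(17·3.5) ≈ 49.12.

49.12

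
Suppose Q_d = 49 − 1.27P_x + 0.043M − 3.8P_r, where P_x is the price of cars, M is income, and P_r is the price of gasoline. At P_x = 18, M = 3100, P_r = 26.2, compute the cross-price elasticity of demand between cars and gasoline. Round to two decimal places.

At the given point, Q_d = 49 − 1.27(18) + 0.043(3100) − 3.8(26.2) = 49 − 22.86 + 133.3 − 99.56 = 59.88.
∂Q_d/∂P_r = −3.8, so E_xy = -3.8·(26.2/59.88) ≈ -1.66.
E_xy < 0: the goods are complements.

-1.66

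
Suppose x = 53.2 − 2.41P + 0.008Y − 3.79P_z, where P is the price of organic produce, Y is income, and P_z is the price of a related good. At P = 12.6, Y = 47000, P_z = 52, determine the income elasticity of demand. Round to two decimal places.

1.86

At the given point, x = 53.2 − 2.41(12.6) + 0.008(47000) − 3.79(52) = 53.2 − 30.366 + 376 − 197.08 = 201.754.
∂x/∂Y = +0.008, so E_I = 0.008·(47000/201.754) ≈ 1.86.
E_I > 1: normal good (luxury).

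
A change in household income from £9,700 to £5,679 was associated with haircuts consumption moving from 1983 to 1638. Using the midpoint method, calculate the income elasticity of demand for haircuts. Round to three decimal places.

0.364

%ΔQ = (1638 − 1983)/[(1983+1638)/2] = -345/1810.5 ≈ -0.1906.
%ΔM = (5,679 − 9,700)/[(9,700+5,679)/2] = -4021/7689.5 ≈ -0.5229.
E_I = %ΔQ/%ΔM ≈ 0.364.
E_I ∈ (0,1): normal good (necessity).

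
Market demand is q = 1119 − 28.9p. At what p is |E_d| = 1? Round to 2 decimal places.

19.36

For linear demand q = a − bp, E = −bp/(a − bp). |E| = 1 ⇒ bp = a − bp ⇒ p = a/(2b).
p = 1119/(2·28.9) ≈ 19.36.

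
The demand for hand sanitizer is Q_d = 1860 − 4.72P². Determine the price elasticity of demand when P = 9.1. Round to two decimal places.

At P = 9.1, Q_d = 1469.1368.
dQ_d/dP = −2·4.72·P = −85.904.
Point elasticity E = (dQ_d/dP)·(P/Q_d) = -85.904 × 9.1/1469.1368 ≈ -0.53.
|E| < 1, so demand is inelastic at this price.

-0.53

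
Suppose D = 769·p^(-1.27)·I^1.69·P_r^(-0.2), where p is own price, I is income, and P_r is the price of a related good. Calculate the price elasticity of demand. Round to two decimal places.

For a Cobb–Douglas (constant-elasticity) form D = A·p^α·…, the elasticity with respect to p equals the exponent α at every point.
Here the exponent on p is -1.27, so the price elasticity of demand is -1.27.

-1.27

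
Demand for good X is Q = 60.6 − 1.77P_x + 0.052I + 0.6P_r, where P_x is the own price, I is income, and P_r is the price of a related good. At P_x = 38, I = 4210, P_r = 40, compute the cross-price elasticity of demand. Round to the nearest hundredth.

0.10

First evaluate Q: 60.6 − 1.77(38) + 0.052(4210) + 0.6(40) = 60.6 − 67.26 + 218.92 + 24 = 236.26.
∂Q/∂P_r = +0.6, so E_xy = 0.6·(40/236.26) ≈ 0.10.
E_xy > 0: the goods are substitutes.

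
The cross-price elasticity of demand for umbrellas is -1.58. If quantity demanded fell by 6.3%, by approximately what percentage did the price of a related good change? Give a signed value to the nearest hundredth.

3.99

%ΔQ ≈ E × %ΔP_y ⇒ %ΔP_y = %ΔQ / E = (-6.3%)/(-1.58) ≈ 3.99%.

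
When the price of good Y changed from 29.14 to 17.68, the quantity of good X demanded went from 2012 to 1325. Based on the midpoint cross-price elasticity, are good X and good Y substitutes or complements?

%ΔQ_x = (1325 − 2012)/[(2012+1325)/2] = -687/1668.5 ≈ -0.4117.
%ΔP_y = (17.68 − 29.14)/[(29.14+17.68)/2] ≈ -0.4895.
E_xy = -0.4117/-0.4895 ≈ 0.841.
E_xy > 0, so the goods are substitutes.

substitutes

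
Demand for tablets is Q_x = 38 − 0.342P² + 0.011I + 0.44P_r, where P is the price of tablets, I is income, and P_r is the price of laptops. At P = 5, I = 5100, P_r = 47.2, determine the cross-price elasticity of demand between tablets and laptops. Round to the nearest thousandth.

At the given point, Q_x = 38 − 0.342(5)² + 0.011(5100) + 0.44(47.2) = 38 − 8.55 + 56.1 + 20.768 = 106.318.
∂Q_x/∂P_r = +0.44, so E_xy = 0.44·(47.2/106.318) ≈ 0.195.
E_xy > 0: the goods are substitutes.

0.195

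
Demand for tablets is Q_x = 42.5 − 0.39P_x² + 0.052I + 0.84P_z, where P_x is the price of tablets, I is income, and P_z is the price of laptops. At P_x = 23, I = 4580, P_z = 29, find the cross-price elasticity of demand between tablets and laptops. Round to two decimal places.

0.25

Q_x = 42.5 − 0.39(23)² + 0.052(4580) + 0.84(29) = 42.5 − 206.31 + 238.16 + 24.36 = 98.71.
∂Q_x/∂P_z = +0.84, so E_xy = 0.84·(29/98.71) ≈ 0.25.
E_xy > 0: the goods are substitutes.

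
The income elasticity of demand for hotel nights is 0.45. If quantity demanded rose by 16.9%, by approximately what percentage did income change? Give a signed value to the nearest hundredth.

%ΔQ ≈ E × %ΔI ⇒ %ΔI = %ΔQ / E = (16.9%)/(0.45) ≈ 37.56%.

37.56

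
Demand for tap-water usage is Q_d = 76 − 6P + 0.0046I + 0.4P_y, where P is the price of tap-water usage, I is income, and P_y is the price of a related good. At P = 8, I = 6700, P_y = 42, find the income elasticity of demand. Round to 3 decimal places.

0.408

Evaluating quantity at (P, I, P_y) gives Q_d = 76 − 6(8) + 0.0046(6700) + 0.4(42) = 76 − 48 + 30.82 + 16.8 = 75.62.
∂Q_d/∂I = +0.0046, so E_I = 0.0046·(6700/75.62) ≈ 0.408.
E_I ∈ (0,1): normal good (necessity).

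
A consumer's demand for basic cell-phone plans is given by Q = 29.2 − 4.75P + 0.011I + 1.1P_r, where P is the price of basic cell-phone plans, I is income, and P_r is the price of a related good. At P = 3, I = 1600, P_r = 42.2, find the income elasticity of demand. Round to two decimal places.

0.22

First evaluate Q: 29.2 − 4.75(3) + 0.011(1600) + 1.1(42.2) = 29.2 − 14.25 + 17.6 + 46.42 = 78.97.
∂Q/∂I = +0.011, so E_I = 0.011·(1600/78.97) ≈ 0.22.
E_I ∈ (0,1): normal good (necessity).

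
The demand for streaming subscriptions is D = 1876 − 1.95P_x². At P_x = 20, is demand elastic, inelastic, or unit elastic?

At P_x = 20, D = 1096.
dD/dP_x = −2·1.95·P_x = −78.
Point elasticity E = (dD/dP_x)·(P_x/D) = -78 × 20/1096 ≈ -1.423.
|E| ≈ 1.423 > 1, so demand is elastic.

elastic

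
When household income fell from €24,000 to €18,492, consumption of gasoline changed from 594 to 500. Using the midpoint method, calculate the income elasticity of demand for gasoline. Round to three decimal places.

%ΔQ = (500 − 594)/[(594+500)/2] = -94/547 ≈ -0.1718.
%ΔM = (18,492 − 24,000)/[(24,000+18,492)/2] = -5508/21246 ≈ -0.2592.
E_I = %ΔQ/%ΔM ≈ 0.663.
E_I ∈ (0,1): normal good (necessity).

0.663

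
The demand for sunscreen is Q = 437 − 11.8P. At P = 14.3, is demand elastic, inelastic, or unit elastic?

inelastic

At P = 14.3, Q = 268.26.
dQ/dP = −11.8.
Point elasticity E = (dQ/dP)·(P/Q) = -11.8 × 14.3/268.26 ≈ -0.629.
|E| ≈ 0.629 < 1, so demand is inelastic.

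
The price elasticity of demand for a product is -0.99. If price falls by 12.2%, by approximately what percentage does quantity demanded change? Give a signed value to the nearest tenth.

12.1

%ΔQ ≈ E × %ΔP = (-0.99) × (-12.2%) ≈ 12.1%.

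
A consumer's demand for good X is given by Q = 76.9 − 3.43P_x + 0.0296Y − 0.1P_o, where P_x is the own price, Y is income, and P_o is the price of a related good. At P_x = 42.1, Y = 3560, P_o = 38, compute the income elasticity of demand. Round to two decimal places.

First evaluate Q: 76.9 − 3.43(42.1) + 0.0296(3560) − 0.1(38) = 76.9 − 144.403 + 105.376 − 3.8 = 34.073.
∂Q/∂Y = +0.0296, so E_I = 0.0296·(3560/34.073) ≈ 3.09.
E_I > 1: normal good (luxury).

3.09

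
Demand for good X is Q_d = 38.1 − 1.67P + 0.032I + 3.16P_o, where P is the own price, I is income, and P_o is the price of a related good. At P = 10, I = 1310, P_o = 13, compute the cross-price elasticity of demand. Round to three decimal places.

At the given point, Q_d = 38.1 − 1.67(10) + 0.032(1310) + 3.16(13) = 38.1 − 16.7 + 41.92 + 41.08 = 104.4.
∂Q_d/∂P_o = +3.16, so E_xy = 3.16·(13/104.4) ≈ 0.393.
E_xy > 0: the goods are substitutes.

0.393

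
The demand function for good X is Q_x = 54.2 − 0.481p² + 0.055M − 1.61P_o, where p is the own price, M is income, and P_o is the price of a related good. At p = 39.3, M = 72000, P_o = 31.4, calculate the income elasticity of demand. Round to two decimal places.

Q_x = 54.2 − 0.481(39.3)² + 0.055(72000) − 1.61(31.4) = 54.2 − 742.8997 + 3960 − 50.554 = 3220.7463.
∂Q_x/∂M = +0.055, so E_I = 0.055·(72000/3220.7463) ≈ 1.23.
E_I > 1: normal good (luxury).

1.23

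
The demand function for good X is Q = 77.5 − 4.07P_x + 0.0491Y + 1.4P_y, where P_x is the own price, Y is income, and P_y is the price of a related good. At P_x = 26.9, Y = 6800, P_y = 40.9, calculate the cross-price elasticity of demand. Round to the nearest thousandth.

0.159

Substituting, Q = 77.5 − 4.07(26.9) + 0.0491(6800) + 1.4(40.9) = 77.5 − 109.483 + 333.88 + 57.26 = 359.157.
∂Q/∂P_y = +1.4, so E_xy = 1.4·(40.9/359.157) ≈ 0.159.
E_xy > 0: the goods are substitutes.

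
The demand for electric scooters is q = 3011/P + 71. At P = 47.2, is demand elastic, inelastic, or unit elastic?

At P = 47.2, q = 134.7924.
dq/dP = −3011/P² = −1.3515.
Point elasticity E = (dq/dP)·(P/q) = -1.3515 × 47.2/134.7924 ≈ -0.473.
|E| ≈ 0.473 < 1, so demand is inelastic.

inelastic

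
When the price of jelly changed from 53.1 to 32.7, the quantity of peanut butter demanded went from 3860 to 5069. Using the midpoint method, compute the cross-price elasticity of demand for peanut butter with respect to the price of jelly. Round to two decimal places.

-0.57

%ΔQ_x = (5069 − 3860)/[(3860+5069)/2] = 1209/4464.5 ≈ 0.2708.
%ΔP_y = (32.7 − 53.1)/[(53.1+32.7)/2] ≈ -0.4755.
E_xy = 0.2708/-0.4755 ≈ -0.57.
E_xy < 0, so peanut butter and jelly are complements.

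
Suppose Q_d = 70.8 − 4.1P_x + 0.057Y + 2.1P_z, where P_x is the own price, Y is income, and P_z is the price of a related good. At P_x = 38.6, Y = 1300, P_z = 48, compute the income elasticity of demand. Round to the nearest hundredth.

Evaluating quantity at (P_x, Y, P_z) gives Q_d = 70.8 − 4.1(38.6) + 0.057(1300) + 2.1(48) = 70.8 − 158.26 + 74.1 + 100.8 = 87.44.
∂Q_d/∂Y = +0.057, so E_I = 0.057·(1300/87.44) ≈ 0.85.
E_I ∈ (0,1): normal good (necessity).

0.85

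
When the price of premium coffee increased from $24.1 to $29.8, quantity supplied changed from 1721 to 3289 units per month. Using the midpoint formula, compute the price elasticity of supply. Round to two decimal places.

2.96

%Δq = (3289 − 1721)/[(1721 + 3289)/2] = 1568/2505 ≈ 0.6259.
%ΔP = (29.8 − 24.1)/[(24.1 + 29.8)/2] = 5.7/26.95 ≈ 0.2115.
Arc elasticity E = %Δq/%ΔP ≈ 0.6259/0.2115 ≈ 2.96.
|E| > 1: supply is elastic over this range.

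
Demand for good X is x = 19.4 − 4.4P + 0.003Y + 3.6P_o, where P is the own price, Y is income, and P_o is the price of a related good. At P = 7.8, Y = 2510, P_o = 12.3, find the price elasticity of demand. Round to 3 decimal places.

-0.930

x = 19.4 − 4.4(7.8) + 0.003(2510) + 3.6(12.3) = 19.4 − 34.32 + 7.53 + 44.28 = 36.89.
∂x/∂P = −4.4, so E_p = (−4.4)·(7.8/36.89) ≈ -0.930.
|E_p| < 1: demand is inelastic.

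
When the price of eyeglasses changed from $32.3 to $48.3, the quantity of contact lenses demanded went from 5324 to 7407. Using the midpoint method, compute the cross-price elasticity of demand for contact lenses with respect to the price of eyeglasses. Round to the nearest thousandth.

0.824

%ΔQ_x = (7407 − 5324)/[(5324+7407)/2] = 2083/6365.5 ≈ 0.3272.
%ΔP_y = (48.3 − 32.3)/[(32.3+48.3)/2] ≈ 0.3970.
E_xy = 0.3272/0.3970 ≈ 0.824.
E_xy > 0, so contact lenses and eyeglasses are substitutes.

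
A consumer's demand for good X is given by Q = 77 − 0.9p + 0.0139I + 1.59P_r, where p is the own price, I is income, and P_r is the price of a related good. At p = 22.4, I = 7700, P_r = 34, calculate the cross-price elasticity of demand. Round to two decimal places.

Q = 77 − 0.9(22.4) + 0.0139(7700) + 1.59(34) = 77 − 20.16 + 107.03 + 54.06 = 217.93.
∂Q/∂P_r = +1.59, so E_xy = 1.59·(34/217.93) ≈ 0.25.
E_xy > 0: the goods are substitutes.

0.25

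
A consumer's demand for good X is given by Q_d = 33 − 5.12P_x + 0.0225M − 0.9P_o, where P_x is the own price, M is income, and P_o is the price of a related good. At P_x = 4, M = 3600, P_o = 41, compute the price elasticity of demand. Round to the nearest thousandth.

-0.362

Q_d = 33 − 5.12(4) + 0.0225(3600) − 0.9(41) = 33 − 20.48 + 81 − 36.9 = 56.62.
∂Q_d/∂P_x = −5.12, so E_p = (−5.12)·(4/56.62) ≈ -0.362.
|E_p| < 1: demand is inelastic.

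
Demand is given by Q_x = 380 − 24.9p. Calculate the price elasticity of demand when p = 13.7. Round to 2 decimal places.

At p = 13.7, Q_x = 38.87.
dQ_x/dp = −24.9.
Point elasticity E = (dQ_x/dp)·(p/Q_x) = -24.9 × 13.7/38.87 ≈ -8.78.
|E| > 1, so demand is elastic at this price.

-8.78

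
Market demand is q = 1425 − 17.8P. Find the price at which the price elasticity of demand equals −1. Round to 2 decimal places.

For linear demand q = a − bP, E = −bP/(a − bP). |E| = 1 ⇒ bP = a − bP ⇒ P = a/(2b).
P = 1425/(2·17.8) ≈ 40.03.

40.03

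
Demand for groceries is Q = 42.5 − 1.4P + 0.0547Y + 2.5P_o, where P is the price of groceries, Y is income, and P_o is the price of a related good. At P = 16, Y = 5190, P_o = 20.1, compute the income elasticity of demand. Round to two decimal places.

Q = 42.5 − 1.4(16) + 0.0547(5190) + 2.5(20.1) = 42.5 − 22.4 + 283.893 + 50.25 = 354.243.
∂Q/∂Y = +0.0547, so E_I = 0.0547·(5190/354.243) ≈ 0.80.
E_I ∈ (0,1): normal good (necessity).

0.80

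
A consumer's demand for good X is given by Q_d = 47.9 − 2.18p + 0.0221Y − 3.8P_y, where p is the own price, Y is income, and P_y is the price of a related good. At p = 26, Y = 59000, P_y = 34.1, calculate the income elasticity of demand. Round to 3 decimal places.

Q_d = 47.9 − 2.18(26) + 0.0221(59000) − 3.8(34.1) = 47.9 − 56.68 + 1303.9 − 129.58 = 1165.54.
∂Q_d/∂Y = +0.0221, so E_I = 0.0221·(59000/1165.54) ≈ 1.119.
E_I > 1: normal good (luxury).

1.119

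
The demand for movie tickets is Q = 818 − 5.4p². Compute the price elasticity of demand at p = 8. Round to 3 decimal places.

-1.463

At p = 8, Q = 472.4.
dQ/dp = −2·5.4·p = −86.4.
Point elasticity E = (dQ/dp)·(p/Q) = -86.4 × 8/472.4 ≈ -1.463.
|E| > 1, so demand is elastic at this price.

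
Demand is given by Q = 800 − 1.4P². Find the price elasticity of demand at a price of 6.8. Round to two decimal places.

At P = 6.8, Q = 735.264.
dQ/dP = −2·1.4·P = −19.04.
Point elasticity E = (dQ/dP)·(P/Q) = -19.04 × 6.8/735.264 ≈ -0.18.
|E| < 1, so demand is inelastic at this price.

-0.18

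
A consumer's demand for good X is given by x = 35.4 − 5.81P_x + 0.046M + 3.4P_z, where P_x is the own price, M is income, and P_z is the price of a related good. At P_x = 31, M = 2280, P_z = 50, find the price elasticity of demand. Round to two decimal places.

-1.38

At the given point, x = 35.4 − 5.81(31) + 0.046(2280) + 3.4(50) = 35.4 − 180.11 + 104.88 + 170 = 130.17.
∂x/∂P_x = −5.81, so E_p = (−5.81)·(31/130.17) ≈ -1.38.
|E_p| > 1: demand is elastic.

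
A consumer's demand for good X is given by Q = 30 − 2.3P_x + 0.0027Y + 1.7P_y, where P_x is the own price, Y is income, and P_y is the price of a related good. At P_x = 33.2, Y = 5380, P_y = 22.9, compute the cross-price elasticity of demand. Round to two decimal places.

Q = 30 − 2.3(33.2) + 0.0027(5380) + 1.7(22.9) = 30 − 76.36 + 14.526 + 38.93 = 7.096.
∂Q/∂P_y = +1.7, so E_xy = 1.7·(22.9/7.096) ≈ 5.49.
E_xy > 0: the goods are substitutes.

5.49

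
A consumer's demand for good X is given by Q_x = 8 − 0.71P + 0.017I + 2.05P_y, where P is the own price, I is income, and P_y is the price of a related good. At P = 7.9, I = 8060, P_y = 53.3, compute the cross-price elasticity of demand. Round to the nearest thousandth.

First evaluate Q_x: 8 − 0.71(7.9) + 0.017(8060) + 2.05(53.3) = 8 − 5.609 + 137.02 + 109.265 = 248.676.
∂Q_x/∂P_y = +2.05, so E_xy = 2.05·(53.3/248.676) ≈ 0.439.
E_xy > 0: the goods are substitutes.

0.439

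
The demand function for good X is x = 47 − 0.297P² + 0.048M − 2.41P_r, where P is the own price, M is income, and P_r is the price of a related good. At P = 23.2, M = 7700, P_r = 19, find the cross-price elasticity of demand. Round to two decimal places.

-0.22

First evaluate x: 47 − 0.297(23.2)² + 0.048(7700) − 2.41(19) = 47 − 159.8573 + 369.6 − 45.79 = 210.9527.
∂x/∂P_r = −2.41, so E_xy = -2.41·(19/210.9527) ≈ -0.22.
E_xy < 0: the goods are complements.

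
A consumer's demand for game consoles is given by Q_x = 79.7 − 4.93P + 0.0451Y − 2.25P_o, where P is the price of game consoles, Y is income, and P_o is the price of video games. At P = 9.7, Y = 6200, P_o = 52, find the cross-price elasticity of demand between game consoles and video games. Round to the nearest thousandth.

-0.602

Evaluating quantity at (P, Y, P_o) gives Q_x = 79.7 − 4.93(9.7) + 0.0451(6200) − 2.25(52) = 79.7 − 47.821 + 279.62 − 117 = 194.499.
∂Q_x/∂P_o = −2.25, so E_xy = -2.25·(52/194.499) ≈ -0.602.
E_xy < 0: the goods are complements.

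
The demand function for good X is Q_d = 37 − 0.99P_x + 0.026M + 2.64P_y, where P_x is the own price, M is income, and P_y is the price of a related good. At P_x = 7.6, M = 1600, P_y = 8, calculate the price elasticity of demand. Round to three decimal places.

At the given point, Q_d = 37 − 0.99(7.6) + 0.026(1600) + 2.64(8) = 37 − 7.524 + 41.6 + 21.12 = 92.196.
∂Q_d/∂P_x = −0.99, so E_p = (−0.99)·(7.6/92.196) ≈ -0.082.
|E_p| < 1: demand is inelastic.

-0.082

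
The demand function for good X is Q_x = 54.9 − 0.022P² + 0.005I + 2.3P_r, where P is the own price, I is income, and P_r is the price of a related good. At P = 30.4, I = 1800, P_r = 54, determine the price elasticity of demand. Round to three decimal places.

-0.242

Substituting, Q_x = 54.9 − 0.022(30.4)² + 0.005(1800) + 2.3(54) = 54.9 − 20.3315 + 9 + 124.2 = 167.7685.
∂Q_x/∂P = −2·0.022·P = -1.3376, so E_p = -1.3376·(30.4/167.7685) ≈ -0.242.
|E_p| < 1: demand is inelastic.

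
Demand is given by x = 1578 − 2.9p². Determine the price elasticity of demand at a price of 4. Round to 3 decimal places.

At p = 4, x = 1531.6.
dx/dp = −2·2.9·p = −23.2.
Point elasticity E = (dx/dp)·(p/x) = -23.2 × 4/1531.6 ≈ -0.061.
|E| < 1, so demand is inelastic at this price.

-0.061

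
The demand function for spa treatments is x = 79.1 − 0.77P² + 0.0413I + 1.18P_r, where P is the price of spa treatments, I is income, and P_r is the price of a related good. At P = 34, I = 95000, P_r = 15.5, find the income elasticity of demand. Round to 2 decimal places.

1.25

Evaluating quantity at (P, I, P_r) gives x = 79.1 − 0.77(34)² + 0.0413(95000) + 1.18(15.5) = 79.1 − 890.12 + 3923.5 + 18.29 = 3130.77.
∂x/∂I = +0.0413, so E_I = 0.0413·(95000/3130.77) ≈ 1.25.
E_I > 1: normal good (luxury).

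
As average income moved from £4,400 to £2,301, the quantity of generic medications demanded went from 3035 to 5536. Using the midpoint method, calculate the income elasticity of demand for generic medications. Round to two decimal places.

-0.93

%ΔQ = (5536 − 3035)/[(3035+5536)/2] = 2501/4285.5 ≈ 0.5836.
%ΔI = (2,301 − 4,400)/[(4,400+2,301)/2] = -2099/3350.5 ≈ -0.6265.
E_I = %ΔQ/%ΔI ≈ -0.93.
E_I < 0: inferior good.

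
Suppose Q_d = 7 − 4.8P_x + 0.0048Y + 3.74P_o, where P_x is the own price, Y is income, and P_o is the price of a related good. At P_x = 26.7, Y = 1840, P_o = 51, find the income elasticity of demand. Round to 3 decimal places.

First evaluate Q_d: 7 − 4.8(26.7) + 0.0048(1840) + 3.74(51) = 7 − 128.16 + 8.832 + 190.74 = 78.412.
∂Q_d/∂Y = +0.0048, so E_I = 0.0048·(1840/78.412) ≈ 0.113.
E_I ∈ (0,1): normal good (necessity).

0.113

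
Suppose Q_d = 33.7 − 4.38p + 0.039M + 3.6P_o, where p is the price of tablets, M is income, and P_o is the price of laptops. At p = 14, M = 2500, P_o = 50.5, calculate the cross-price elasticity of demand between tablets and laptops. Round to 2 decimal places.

0.72

Substituting, Q_d = 33.7 − 4.38(14) + 0.039(2500) + 3.6(50.5) = 33.7 − 61.32 + 97.5 + 181.8 = 251.68.
∂Q_d/∂P_o = +3.6, so E_xy = 3.6·(50.5/251.68) ≈ 0.72.
E_xy > 0: the goods are substitutes.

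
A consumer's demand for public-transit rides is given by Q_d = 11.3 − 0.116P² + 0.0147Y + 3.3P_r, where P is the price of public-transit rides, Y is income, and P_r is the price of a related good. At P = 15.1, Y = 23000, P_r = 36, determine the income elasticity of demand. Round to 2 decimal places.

Substituting, Q_d = 11.3 − 0.116(15.1)² + 0.0147(23000) + 3.3(36) = 11.3 − 26.4492 + 338.1 + 118.8 = 441.7508.
∂Q_d/∂Y = +0.0147, so E_I = 0.0147·(23000/441.7508) ≈ 0.77.
E_I ∈ (0,1): normal good (necessity).

0.77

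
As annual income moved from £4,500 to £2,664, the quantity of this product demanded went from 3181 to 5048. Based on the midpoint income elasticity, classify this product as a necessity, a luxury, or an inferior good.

inferior

%ΔQ = (5048 − 3181)/[(3181+5048)/2] = 1867/4114.5 ≈ 0.4538.
%ΔI = (2,664 − 4,500)/[(4,500+2,664)/2] = -1836/3582 ≈ -0.5126.
E_I = %ΔQ/%ΔI ≈ -0.885.
E_I < 0: inferior good.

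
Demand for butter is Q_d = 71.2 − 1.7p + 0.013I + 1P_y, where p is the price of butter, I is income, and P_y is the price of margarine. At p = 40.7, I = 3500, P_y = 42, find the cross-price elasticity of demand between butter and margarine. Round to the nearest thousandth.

At the given point, Q_d = 71.2 − 1.7(40.7) + 0.013(3500) + 1(42) = 71.2 − 69.19 + 45.5 + 42 = 89.51.
∂Q_d/∂P_y = +1, so E_xy = 1·(42/89.51) ≈ 0.469.
E_xy > 0: the goods are substitutes.

0.469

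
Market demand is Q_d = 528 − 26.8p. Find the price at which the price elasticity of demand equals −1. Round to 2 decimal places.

For linear demand Q_d = a − bp, E = −bp/(a − bp). |E| = 1 ⇒ bp = a − bp ⇒ p = a/(2b).
p = 528/(2·26.8) ≈ 9.85.

9.85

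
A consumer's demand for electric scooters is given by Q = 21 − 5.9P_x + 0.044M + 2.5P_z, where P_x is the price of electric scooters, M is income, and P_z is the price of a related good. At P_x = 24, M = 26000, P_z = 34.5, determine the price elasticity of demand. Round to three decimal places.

-0.128

Q = 21 − 5.9(24) + 0.044(26000) + 2.5(34.5) = 21 − 141.6 + 1144 + 86.25 = 1109.65.
∂Q/∂P_x = −5.9, so E_p = (−5.9)·(24/1109.65) ≈ -0.128.
|E_p| < 1: demand is inelastic.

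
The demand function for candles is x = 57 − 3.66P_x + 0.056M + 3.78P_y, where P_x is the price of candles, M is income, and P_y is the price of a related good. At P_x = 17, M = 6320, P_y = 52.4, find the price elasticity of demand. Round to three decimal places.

x = 57 − 3.66(17) + 0.056(6320) + 3.78(52.4) = 57 − 62.22 + 353.92 + 198.072 = 546.772.
∂x/∂P_x = −3.66, so E_p = (−3.66)·(17/546.772) ≈ -0.114.
|E_p| < 1: demand is inelastic.

-0.114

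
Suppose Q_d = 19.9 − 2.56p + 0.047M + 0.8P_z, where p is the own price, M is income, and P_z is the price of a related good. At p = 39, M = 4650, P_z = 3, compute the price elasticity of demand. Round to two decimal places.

First evaluate Q_d: 19.9 − 2.56(39) + 0.047(4650) + 0.8(3) = 19.9 − 99.84 + 218.55 + 2.4 = 141.01.
∂Q_d/∂p = −2.56, so E_p = (−2.56)·(39/141.01) ≈ -0.71.
|E_p| < 1: demand is inelastic.

-0.71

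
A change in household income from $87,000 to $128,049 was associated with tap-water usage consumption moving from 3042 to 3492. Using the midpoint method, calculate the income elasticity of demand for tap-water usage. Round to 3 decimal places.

%ΔQ = (3492 − 3042)/[(3042+3492)/2] = 450/3267 ≈ 0.1377.
%ΔY = (128,049 − 87,000)/[(87,000+128,049)/2] = 41049/107524.5 ≈ 0.3818.
E_I = %ΔQ/%ΔY ≈ 0.361.
E_I ∈ (0,1): normal good (necessity).

0.361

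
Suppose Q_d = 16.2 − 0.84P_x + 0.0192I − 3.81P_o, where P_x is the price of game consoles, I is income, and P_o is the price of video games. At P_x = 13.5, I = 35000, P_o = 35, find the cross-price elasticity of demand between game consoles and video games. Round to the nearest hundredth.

-0.25

Substituting, Q_d = 16.2 − 0.84(13.5) + 0.0192(35000) − 3.81(35) = 16.2 − 11.34 + 672 − 133.35 = 543.51.
∂Q_d/∂P_o = −3.81, so E_xy = -3.81·(35/543.51) ≈ -0.25.
E_xy < 0: the goods are complements.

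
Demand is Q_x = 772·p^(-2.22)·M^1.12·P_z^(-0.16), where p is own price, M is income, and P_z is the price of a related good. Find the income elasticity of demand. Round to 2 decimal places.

For a Cobb–Douglas (constant-elasticity) form Q_x = A·M^α·…, the elasticity with respect to M equals the exponent α at every point.
Here the exponent on M is 1.12, so the income elasticity of demand is 1.12.

1.12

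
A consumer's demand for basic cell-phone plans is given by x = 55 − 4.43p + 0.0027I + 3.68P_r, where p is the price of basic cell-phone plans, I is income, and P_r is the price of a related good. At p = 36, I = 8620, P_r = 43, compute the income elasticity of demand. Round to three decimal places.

Evaluating quantity at (p, I, P_r) gives x = 55 − 4.43(36) + 0.0027(8620) + 3.68(43) = 55 − 159.48 + 23.274 + 158.24 = 77.034.
∂x/∂I = +0.0027, so E_I = 0.0027·(8620/77.034) ≈ 0.302.
E_I ∈ (0,1): normal good (necessity).

0.302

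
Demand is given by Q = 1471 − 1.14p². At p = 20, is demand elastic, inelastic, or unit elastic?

inelastic

At p = 20, Q = 1015.
dQ/dp = −2·1.14·p = −45.6.
Point elasticity E = (dQ/dp)·(p/Q) = -45.6 × 20/1015 ≈ -0.899.
|E| ≈ 0.899 < 1, so demand is inelastic.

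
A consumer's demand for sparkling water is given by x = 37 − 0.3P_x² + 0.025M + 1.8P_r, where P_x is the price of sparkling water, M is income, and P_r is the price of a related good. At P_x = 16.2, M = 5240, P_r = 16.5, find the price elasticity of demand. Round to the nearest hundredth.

First evaluate x: 37 − 0.3(16.2)² + 0.025(5240) + 1.8(16.5) = 37 − 78.732 + 131 + 29.7 = 118.968.
∂x/∂P_x = −2·0.3·P_x = -9.72, so E_p = -9.72·(16.2/118.968) ≈ -1.32.
|E_p| > 1: demand is elastic.

-1.32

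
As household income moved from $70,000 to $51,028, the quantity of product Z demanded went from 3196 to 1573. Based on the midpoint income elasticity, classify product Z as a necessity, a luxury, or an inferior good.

luxury

%ΔQ = (1573 − 3196)/[(3196+1573)/2] = -1623/2384.5 ≈ -0.6806.
%ΔY = (51,028 − 70,000)/[(70,000+51,028)/2] = -18972/60514 ≈ -0.3135.
E_I = %ΔQ/%ΔY ≈ 2.171.
E_I > 1: normal good (luxury).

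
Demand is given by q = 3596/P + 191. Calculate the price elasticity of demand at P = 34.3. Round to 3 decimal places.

-0.354

At P = 34.3, q = 295.8397.
dq/dP = −3596/P² = −3.0565.
Point elasticity E = (dq/dP)·(P/q) = -3.0565 × 34.3/295.8397 ≈ -0.354.
|E| < 1, so demand is inelastic at this price.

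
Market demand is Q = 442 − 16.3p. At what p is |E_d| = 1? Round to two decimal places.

13.56

For linear demand Q = a − bp, E = −bp/(a − bp). |E| = 1 ⇒ bp = a − bp ⇒ p = a/(2b).
p = 442/(2·16.3) ≈ 13.56.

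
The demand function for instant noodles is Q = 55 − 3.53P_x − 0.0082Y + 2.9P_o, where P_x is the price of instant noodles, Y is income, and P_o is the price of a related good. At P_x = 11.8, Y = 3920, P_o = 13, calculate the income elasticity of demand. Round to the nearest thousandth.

At the given point, Q = 55 − 3.53(11.8) − 0.0082(3920) + 2.9(13) = 55 − 41.654 − 32.144 + 37.7 = 18.902.
∂Q/∂Y = −0.0082, so E_I = -0.0082·(3920/18.902) ≈ -1.701.
E_I < 0: inferior good.

-1.701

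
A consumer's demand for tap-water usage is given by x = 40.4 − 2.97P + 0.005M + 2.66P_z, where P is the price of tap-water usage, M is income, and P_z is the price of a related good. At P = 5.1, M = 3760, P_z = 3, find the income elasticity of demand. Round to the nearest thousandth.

x = 40.4 − 2.97(5.1) + 0.005(3760) + 2.66(3) = 40.4 − 15.147 + 18.8 + 7.98 = 52.033.
∂x/∂M = +0.005, so E_I = 0.005·(3760/52.033) ≈ 0.361.
E_I ∈ (0,1): normal good (necessity).

0.361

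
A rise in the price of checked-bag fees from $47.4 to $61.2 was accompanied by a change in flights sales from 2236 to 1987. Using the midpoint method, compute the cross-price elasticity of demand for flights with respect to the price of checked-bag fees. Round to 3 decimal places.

%ΔQ_x = (1987 − 2236)/[(2236+1987)/2] = -249/2111.5 ≈ -0.1179.
%ΔP_y = (61.2 − 47.4)/[(47.4+61.2)/2] ≈ 0.2541.
E_xy = -0.1179/0.2541 ≈ -0.464.
E_xy < 0, so flights and checked-bag fees are complements.

-0.464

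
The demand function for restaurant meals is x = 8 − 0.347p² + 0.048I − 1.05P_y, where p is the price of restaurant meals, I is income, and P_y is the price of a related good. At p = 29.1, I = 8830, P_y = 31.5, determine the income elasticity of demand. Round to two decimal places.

4.04

x = 8 − 0.347(29.1)² + 0.048(8830) − 1.05(31.5) = 8 − 293.8431 + 423.84 − 33.075 = 104.9219.
∂x/∂I = +0.048, so E_I = 0.048·(8830/104.9219) ≈ 4.04.
E_I > 1: normal good (luxury).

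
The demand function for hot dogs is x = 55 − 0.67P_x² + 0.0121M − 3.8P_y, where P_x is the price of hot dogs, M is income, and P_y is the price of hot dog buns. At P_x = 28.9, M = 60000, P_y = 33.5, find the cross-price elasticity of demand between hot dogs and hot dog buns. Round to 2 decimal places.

-1.35

Evaluating quantity at (P_x, M, P_y) gives x = 55 − 0.67(28.9)² + 0.0121(60000) − 3.8(33.5) = 55 − 559.5907 + 726 − 127.3 = 94.1093.
∂x/∂P_y = −3.8, so E_xy = -3.8·(33.5/94.1093) ≈ -1.35.
E_xy < 0: the goods are complements.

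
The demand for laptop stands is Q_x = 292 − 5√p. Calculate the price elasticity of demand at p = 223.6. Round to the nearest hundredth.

At p = 223.6, Q_x = 217.2337.
dQ_x/dp = −5/(2√p) = −5/(2·14.9533).
Point elasticity E = (dQ_x/dp)·(p/Q_x) = -0.1672 × 223.6/217.2337 ≈ -0.17.
|E| < 1, so demand is inelastic at this price.

-0.17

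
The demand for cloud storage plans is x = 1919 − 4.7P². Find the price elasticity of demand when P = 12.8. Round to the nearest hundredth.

-1.34

At P = 12.8, x = 1148.952.
dx/dP = −2·4.7·P = −120.32.
Point elasticity E = (dx/dP)·(P/x) = -120.32 × 12.8/1148.952 ≈ -1.34.
|E| > 1, so demand is elastic at this price.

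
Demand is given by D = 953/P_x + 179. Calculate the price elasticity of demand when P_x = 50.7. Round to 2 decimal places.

At P_x = 50.7, D = 197.7968.
dD/dP_x = −953/P_x² = −0.3707.
Point elasticity E = (dD/dP_x)·(P_x/D) = -0.3707 × 50.7/197.7968 ≈ -0.10.
|E| < 1, so demand is inelastic at this price.

-0.10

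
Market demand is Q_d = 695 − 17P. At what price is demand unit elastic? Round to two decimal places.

For linear demand Q_d = a − bP, E = −bP/(a − bP). |E| = 1 ⇒ bP = a − bP ⇒ P = a/(2b).
P = 695/(2·17) ≈ 20.44.

20.44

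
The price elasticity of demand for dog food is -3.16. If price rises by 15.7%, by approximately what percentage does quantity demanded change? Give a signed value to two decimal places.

-49.61

%ΔQ ≈ E × %ΔP = (-3.16) × (15.7%) ≈ -49.61%.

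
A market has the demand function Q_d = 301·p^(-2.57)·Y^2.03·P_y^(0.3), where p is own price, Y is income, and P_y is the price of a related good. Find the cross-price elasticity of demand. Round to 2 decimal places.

For a Cobb–Douglas (constant-elasticity) form Q_d = A·P_y^α·…, the elasticity with respect to P_y equals the exponent α at every point.
Here the exponent on P_y is 0.3, so the cross-price elasticity of demand is 0.30.

0.30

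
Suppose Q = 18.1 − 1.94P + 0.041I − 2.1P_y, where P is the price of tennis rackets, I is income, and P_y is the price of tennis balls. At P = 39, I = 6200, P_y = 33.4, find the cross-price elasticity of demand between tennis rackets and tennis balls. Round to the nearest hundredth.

-0.55

First evaluate Q: 18.1 − 1.94(39) + 0.041(6200) − 2.1(33.4) = 18.1 − 75.66 + 254.2 − 70.14 = 126.5.
∂Q/∂P_y = −2.1, so E_xy = -2.1·(33.4/126.5) ≈ -0.55.
E_xy < 0: the goods are complements.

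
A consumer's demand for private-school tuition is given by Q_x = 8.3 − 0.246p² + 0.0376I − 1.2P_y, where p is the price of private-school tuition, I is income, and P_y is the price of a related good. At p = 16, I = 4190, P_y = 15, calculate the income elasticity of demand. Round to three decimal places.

1.856

Substituting, Q_x = 8.3 − 0.246(16)² + 0.0376(4190) − 1.2(15) = 8.3 − 62.976 + 157.544 − 18 = 84.868.
∂Q_x/∂I = +0.0376, so E_I = 0.0376·(4190/84.868) ≈ 1.856.
E_I > 1: normal good (luxury).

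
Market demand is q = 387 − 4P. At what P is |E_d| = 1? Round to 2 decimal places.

For linear demand q = a − bP, E = −bP/(a − bP). |E| = 1 ⇒ bP = a − bP ⇒ P = a/(2b).
P = 387/(2·4) ≈ 48.38.

48.38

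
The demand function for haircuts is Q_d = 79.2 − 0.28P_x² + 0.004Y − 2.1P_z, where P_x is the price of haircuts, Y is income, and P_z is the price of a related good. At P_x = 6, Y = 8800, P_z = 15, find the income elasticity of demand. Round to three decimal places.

At the given point, Q_d = 79.2 − 0.28(6)² + 0.004(8800) − 2.1(15) = 79.2 − 10.08 + 35.2 − 31.5 = 72.82.
∂Q_d/∂Y = +0.004, so E_I = 0.004·(8800/72.82) ≈ 0.483.
E_I ∈ (0,1): normal good (necessity).

0.483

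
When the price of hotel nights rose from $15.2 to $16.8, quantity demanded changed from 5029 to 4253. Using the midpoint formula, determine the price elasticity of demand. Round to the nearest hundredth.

%ΔQ = (4253 − 5029)/[(5029 + 4253)/2] = -776/4641 ≈ -0.1672.
%ΔP = (16.8 − 15.2)/[(15.2 + 16.8)/2] = 1.6/16 ≈ 0.1000.
Arc elasticity E = %ΔQ/%ΔP ≈ -0.1672/0.1000 ≈ -1.67.
|E| > 1: demand is elastic over this range.

-1.67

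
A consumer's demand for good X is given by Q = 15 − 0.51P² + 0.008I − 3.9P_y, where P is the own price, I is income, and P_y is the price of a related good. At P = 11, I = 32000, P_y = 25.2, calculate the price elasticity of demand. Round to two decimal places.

First evaluate Q: 15 − 0.51(11)² + 0.008(32000) − 3.9(25.2) = 15 − 61.71 + 256 − 98.28 = 111.01.
∂Q/∂P = −2·0.51·P = -11.22, so E_p = -11.22·(11/111.01) ≈ -1.11.
|E_p| > 1: demand is elastic.

-1.11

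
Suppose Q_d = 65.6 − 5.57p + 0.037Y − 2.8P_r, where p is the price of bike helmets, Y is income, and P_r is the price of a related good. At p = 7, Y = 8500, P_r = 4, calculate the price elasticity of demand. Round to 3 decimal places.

Evaluating quantity at (p, Y, P_r) gives Q_d = 65.6 − 5.57(7) + 0.037(8500) − 2.8(4) = 65.6 − 38.99 + 314.5 − 11.2 = 329.91.
∂Q_d/∂p = −5.57, so E_p = (−5.57)·(7/329.91) ≈ -0.118.
|E_p| < 1: demand is inelastic.

-0.118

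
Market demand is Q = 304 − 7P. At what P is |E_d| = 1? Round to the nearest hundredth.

For linear demand Q = a − bP, E = −bP/(a − bP). |E| = 1 ⇒ bP = a − bP ⇒ P = a/(2b).
P = 304/(2·7) ≈ 21.71.

21.71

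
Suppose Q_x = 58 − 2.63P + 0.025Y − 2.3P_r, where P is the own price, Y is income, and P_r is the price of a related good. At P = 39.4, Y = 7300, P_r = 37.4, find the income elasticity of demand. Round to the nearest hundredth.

3.59

Evaluating quantity at (P, Y, P_r) gives Q_x = 58 − 2.63(39.4) + 0.025(7300) − 2.3(37.4) = 58 − 103.622 + 182.5 − 86.02 = 50.858.
∂Q_x/∂Y = +0.025, so E_I = 0.025·(7300/50.858) ≈ 3.59.
E_I > 1: normal good (luxury).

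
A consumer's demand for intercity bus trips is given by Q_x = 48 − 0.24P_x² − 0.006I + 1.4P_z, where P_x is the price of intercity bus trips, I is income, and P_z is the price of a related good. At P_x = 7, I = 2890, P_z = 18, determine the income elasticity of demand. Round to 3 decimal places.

-0.393

Evaluating quantity at (P_x, I, P_z) gives Q_x = 48 − 0.24(7)² − 0.006(2890) + 1.4(18) = 48 − 11.76 − 17.34 + 25.2 = 44.1.
∂Q_x/∂I = −0.006, so E_I = -0.006·(2890/44.1) ≈ -0.393.
E_I < 0: inferior good.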